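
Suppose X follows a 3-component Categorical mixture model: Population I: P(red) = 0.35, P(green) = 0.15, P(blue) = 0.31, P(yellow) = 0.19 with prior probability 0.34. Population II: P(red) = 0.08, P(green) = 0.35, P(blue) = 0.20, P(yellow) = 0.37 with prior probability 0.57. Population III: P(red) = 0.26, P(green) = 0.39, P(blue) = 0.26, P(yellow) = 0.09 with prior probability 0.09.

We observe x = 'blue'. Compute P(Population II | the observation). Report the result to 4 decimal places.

0.4695

Apply Bayes' rule: the posterior for each component is proportional to its prior times its likelihood at x.
Evaluate each component's likelihood at the observed value:
  f_I = 0.31
  f_II = 0.2
  f_III = 0.26
Prior × likelihood for each component:
  π_I·f_I = 0.34 × 0.31 = 0.1054
  π_II·f_II = 0.57 × 0.2 = 0.114
  π_III·f_III = 0.09 × 0.26 = 0.0234
Denominator: 0.1054 + 0.114 + 0.0234 = 0.2428
P(Population II | data) = 0.114 / 0.2428 ≈ 0.4695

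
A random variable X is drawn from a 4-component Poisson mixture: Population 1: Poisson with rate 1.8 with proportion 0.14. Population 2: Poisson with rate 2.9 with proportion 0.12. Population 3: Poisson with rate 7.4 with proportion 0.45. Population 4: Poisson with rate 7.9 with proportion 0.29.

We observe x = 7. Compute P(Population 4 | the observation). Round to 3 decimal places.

0.373

P(component k | x) = P(Z=k)·f_k(x) / marginal(x), where marginal(x) = Σ_j P(Z=j)·f_j(x).
Evaluate each component's likelihood at the observed value:
  f_1 = e^(−1.8)·1.8^7/7! = 0.00200792
  f_2 = e^(−2.9)·2.9^7/7! = 0.0188322
  f_3 = e^(−7.4)·7.4^7/7! = 0.147371
  f_4 = e^(−7.9)·7.9^7/7! = 0.141264
Unnormalised posteriors:
  P(Z=1)·f_1 = 0.14 × 0.00200792 = 0.000281109
  P(Z=2)·f_2 = 0.12 × 0.0188322 = 0.00225987
  P(Z=3)·f_3 = 0.45 × 0.147371 = 0.066317
  P(Z=4)·f_4 = 0.29 × 0.141264 = 0.0409667
Normaliser: 0.000281109 + 0.00225987 + 0.066317 + 0.0409667 = 0.109825
So the posterior for Population 4 is 0.0409667 / 0.109825 ≈ 0.373.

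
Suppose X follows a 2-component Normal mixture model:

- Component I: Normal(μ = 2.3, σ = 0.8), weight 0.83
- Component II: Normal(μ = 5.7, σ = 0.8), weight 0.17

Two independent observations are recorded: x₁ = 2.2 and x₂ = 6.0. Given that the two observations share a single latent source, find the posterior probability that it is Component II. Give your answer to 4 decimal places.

P(component k | x) = w_k·f_k(x) / marginal(x), where marginal(x) = Σ_j w_j·f_j(x).
Since both observations come from the same component, the likelihood for component k is f_k(x₁)·f_k(x₂).
  p_I = [0.494797] × [1.12955e-05] = 5.58897e-06
  p_II = [3.47925e-05] × [0.464819] = 1.61722e-05
Unnormalised posteriors:
  w_I·p_I = 0.83 × 5.58897e-06 = 4.63885e-06
  w_II·p_II = 0.17 × 1.61722e-05 = 2.74928e-06
Normaliser: 4.63885e-06 + 2.74928e-06 = 7.38813e-06
So the posterior for Component II is 2.74928e-06 / 7.38813e-06 ≈ 0.3721.

0.3721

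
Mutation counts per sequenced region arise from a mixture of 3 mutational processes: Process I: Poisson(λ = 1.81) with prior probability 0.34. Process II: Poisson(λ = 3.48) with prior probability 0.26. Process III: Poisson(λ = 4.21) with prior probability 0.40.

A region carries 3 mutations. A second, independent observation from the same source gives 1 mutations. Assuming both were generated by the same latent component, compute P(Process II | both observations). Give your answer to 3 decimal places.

Posterior ∝ prior × likelihood, so P(k | x) ∝ P(Z=k) f_k(x); normalise over all components.
Since both observations come from the same component, the likelihood for component k is f_k(x₁)·f_k(x₂).
  L_I = [e^(−1.81)·1.81^3/3! = 0.161738] × [0.296214] = 0.047909
  L_II = [e^(−3.48)·3.48^3/3! = 0.216392] × [0.10721] = 0.0231994
  L_III = [e^(−4.21)·4.21^3/3! = 0.184636] × [0.0625032] = 0.0115403
Weight by the priors:
  P(Z=I)·L_I = 0.34 × 0.047909 = 0.0162891
  P(Z=II)·L_II = 0.26 × 0.0231994 = 0.00603184
  P(Z=III)·L_III = 0.40 × 0.0115403 = 0.00461613
Marginal: 0.0162891 + 0.00603184 + 0.00461613 = 0.026937
So the posterior for Process II is 0.00603184 / 0.026937 ≈ 0.224.

0.224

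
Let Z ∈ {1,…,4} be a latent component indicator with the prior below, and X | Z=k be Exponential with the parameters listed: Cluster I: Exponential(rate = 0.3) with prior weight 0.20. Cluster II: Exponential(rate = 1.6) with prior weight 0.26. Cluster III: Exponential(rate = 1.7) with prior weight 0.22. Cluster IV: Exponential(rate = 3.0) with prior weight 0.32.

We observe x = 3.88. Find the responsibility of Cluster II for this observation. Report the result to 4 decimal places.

0.0417

By Bayes' theorem, P(k | x) = w_k f_k(x) / Σ_j w_j f_j(x).
Evaluate each component's likelihood at the observed value:
  L_I = 0.0936704
  L_II = 0.00322122
  L_III = 0.00232189
  L_IV = 2.642e-05
Multiply by the mixture weights:
  w_I·L_I = 0.20 × 0.0936704 = 0.0187341
  w_II·L_II = 0.26 × 0.00322122 = 0.000837516
  w_III·L_III = 0.22 × 0.00232189 = 0.000510817
  w_IV·L_IV = 0.32 × 2.642e-05 = 8.45441e-06
Denominator: 0.0187341 + 0.000837516 + 0.000510817 + 8.45441e-06 = 0.0200909
P(Cluster II | 3.88) = 0.000837516 / 0.0200909 ≈ 0.0417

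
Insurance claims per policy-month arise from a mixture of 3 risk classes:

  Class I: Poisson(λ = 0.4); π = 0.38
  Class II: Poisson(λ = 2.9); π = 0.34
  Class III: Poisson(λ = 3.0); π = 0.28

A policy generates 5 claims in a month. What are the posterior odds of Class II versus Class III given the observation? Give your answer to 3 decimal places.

The posterior odds equal the prior odds times the likelihood ratio: (w_i/w_j)·(f_i(x)/f_j(x)).
Evaluate each component's likelihood at the observed value:
  L_I = e^(−0.4)·0.4^5/5! = 5.72006e-05
  L_II = e^(−2.9)·2.9^5/5! = 0.0940491
  L_III = e^(−3.0)·3.0^5/5! = 0.100819
0.0319767 / 0.0282293 ≈ 1.133

1.133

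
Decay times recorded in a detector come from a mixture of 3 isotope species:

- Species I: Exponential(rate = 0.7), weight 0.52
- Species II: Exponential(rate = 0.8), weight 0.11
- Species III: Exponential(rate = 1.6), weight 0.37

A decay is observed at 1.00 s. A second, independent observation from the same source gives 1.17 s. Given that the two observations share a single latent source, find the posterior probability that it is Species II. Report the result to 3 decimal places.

0.127

The responsibility of component k is π_k f_k(x) divided by Σ_j π_j f_j(x).
Since both observations come from the same component, the likelihood for component k is f_k(x₁)·f_k(x₂).
  p_I = [0.34761] × [0.308611] = 0.107276
  p_II = [0.359463] × [0.313755] = 0.112783
  p_III = [0.323034] × [0.246105] = 0.0795004
Multiply by the mixture weights:
  π_I·p_I = 0.52 × 0.107276 = 0.0557835
  π_II·p_II = 0.11 × 0.112783 = 0.0124062
  π_III·p_III = 0.37 × 0.0795004 = 0.0294152
Sum: 0.0557835 + 0.0124062 + 0.0294152 = 0.0976049
Responsibility of Species II: 0.0124062 / 0.0976049 ≈ 0.127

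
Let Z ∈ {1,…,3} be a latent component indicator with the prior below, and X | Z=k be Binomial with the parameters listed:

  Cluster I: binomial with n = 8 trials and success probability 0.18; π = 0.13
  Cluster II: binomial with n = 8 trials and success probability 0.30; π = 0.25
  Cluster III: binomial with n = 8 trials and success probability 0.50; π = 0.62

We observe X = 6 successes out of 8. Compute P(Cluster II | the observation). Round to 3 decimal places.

0.036

By Bayes' theorem, P(k | x) = w_k f_k(x) / Σ_j w_j f_j(x).
Component likelihoods at x = 6 successes out of 8:
  p_I = C(8,6)·0.18^6·0.82^2 = 28·3.40122e-05·0.6724 = 0.000640355
  p_II = C(8,6)·0.30^6·0.70^2 = 28·0.000729·0.49 = 0.0100019
  p_III = C(8,6)·0.50^6·0.50^2 = 28·0.015625·0.25 = 0.109375
Weight by the priors:
  w_I·p_I = 0.13 × 0.000640355 = 8.32461e-05
  w_II·p_II = 0.25 × 0.0100019 = 0.00250047
  w_III·p_III = 0.62 × 0.109375 = 0.0678125
Sum: 8.32461e-05 + 0.00250047 + 0.0678125 = 0.0703962
P(Cluster II | x) ≈ 0.036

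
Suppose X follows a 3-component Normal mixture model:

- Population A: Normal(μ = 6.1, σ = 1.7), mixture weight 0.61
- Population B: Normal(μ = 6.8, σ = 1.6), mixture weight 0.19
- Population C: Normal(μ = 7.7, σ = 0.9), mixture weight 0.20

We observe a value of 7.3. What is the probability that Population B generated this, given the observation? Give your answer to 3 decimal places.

By Bayes' theorem, P(k | x) = π_k f_k(x) / Σ_j π_j f_j(x).
Component likelihoods at x = 7.3:
  p_A = (1/(1.7·√(2π)))·exp(−(7.3−6.1)²/(2·1.7²)) = 0.234672·exp(-0.24913) = 0.182921
  p_B = (1/(1.6·√(2π)))·exp(−(7.3−6.8)²/(2·1.6²)) = 0.249339·exp(-0.04883) = 0.237457
  p_C = (1/(0.9·√(2π)))·exp(−(7.3−7.7)²/(2·0.9²)) = 0.443269·exp(-0.09877) = 0.401582
Unnormalised posteriors:
  π_A·p_A = 0.61 × 0.182921 = 0.111582
  π_B·p_B = 0.19 × 0.237457 = 0.0451168
  π_C·p_C = 0.20 × 0.401582 = 0.0803164
Normaliser: 0.111582 + 0.0451168 + 0.0803164 = 0.237015
Responsibility of Population B: 0.0451168 / 0.237015 ≈ 0.190

0.190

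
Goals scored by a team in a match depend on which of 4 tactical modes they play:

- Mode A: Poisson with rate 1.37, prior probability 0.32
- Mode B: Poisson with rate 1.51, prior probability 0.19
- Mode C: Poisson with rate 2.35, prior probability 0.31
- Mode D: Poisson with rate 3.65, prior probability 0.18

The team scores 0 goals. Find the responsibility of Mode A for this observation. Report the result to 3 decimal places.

0.516

By Bayes' theorem, P(k | x) = P(Z=k) f_k(x) / Σ_j P(Z=j) f_j(x).
Poisson probabilities:
  f_A = e^(−1.37)·1.37^0/0! = 0.254107
  f_B = e^(−1.51)·1.51^0/0! = 0.22091
  f_C = e^(−2.35)·2.35^0/0! = 0.0953692
  f_D = e^(−3.65)·3.65^0/0! = 0.0259911
Prior × likelihood for each component:
  P(Z=A)·f_A = 0.32 × 0.254107 = 0.0813142
  P(Z=B)·f_B = 0.19 × 0.22091 = 0.0419729
  P(Z=C)·f_C = 0.31 × 0.0953692 = 0.0295644
  P(Z=D)·f_D = 0.18 × 0.0259911 = 0.0046784
Denominator: 0.0813142 + 0.0419729 + 0.0295644 + 0.0046784 = 0.15753
P(Mode A | the observation) ≈ 0.516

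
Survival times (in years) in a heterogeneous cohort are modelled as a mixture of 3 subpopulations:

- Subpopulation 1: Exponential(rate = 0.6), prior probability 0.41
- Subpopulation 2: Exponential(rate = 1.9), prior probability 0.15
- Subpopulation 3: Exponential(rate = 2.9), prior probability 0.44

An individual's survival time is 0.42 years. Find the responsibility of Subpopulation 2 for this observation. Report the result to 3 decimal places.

P(component k | x) = π_k·f_k(x) / marginal(x), where marginal(x) = Σ_j π_j·f_j(x).
Exponential densities:
  L_1 = 0.466347
  L_2 = 0.855434
  L_3 = 0.857882
Multiply by the mixture weights:
  π_1·L_1 = 0.41 × 0.466347 = 0.191202
  π_2·L_2 = 0.15 × 0.855434 = 0.128315
  π_3·L_3 = 0.44 × 0.857882 = 0.377468
Evidence: 0.191202 + 0.128315 + 0.377468 = 0.696985
P(Subpopulation 2 | data) ≈ 0.184

0.184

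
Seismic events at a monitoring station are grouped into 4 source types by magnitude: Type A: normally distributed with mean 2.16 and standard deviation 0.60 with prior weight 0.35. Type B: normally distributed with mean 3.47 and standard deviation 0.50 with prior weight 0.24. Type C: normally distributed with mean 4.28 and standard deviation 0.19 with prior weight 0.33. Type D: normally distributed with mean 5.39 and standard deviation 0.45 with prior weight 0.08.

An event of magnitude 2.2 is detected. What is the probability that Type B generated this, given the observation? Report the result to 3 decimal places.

Apply Bayes' rule: the posterior for each component is proportional to its prior times its likelihood at x.
Normal densities:
  p_A = (1/(0.60·√(2π)))·exp(−(2.2−2.16)²/(2·0.60²)) = 0.664904·exp(-0.00222) = 0.663428
  p_B = (1/(0.50·√(2π)))·exp(−(2.2−3.47)²/(2·0.50²)) = 0.797885·exp(-3.22580) = 0.0316952
  p_C = (1/(0.19·√(2π)))·exp(−(2.2−4.28)²/(2·0.19²)) = 2.099696·exp(-59.92244) = 1.98688e-26
  p_D = (1/(0.45·√(2π)))·exp(−(2.2−5.39)²/(2·0.45²)) = 0.886538·exp(-25.12617) = 1.08527e-11
Unnormalised posteriors:
  π_A·p_A = 0.35 × 0.663428 = 0.2322
  π_B·p_B = 0.24 × 0.0316952 = 0.00760684
  π_C·p_C = 0.33 × 1.98688e-26 = 6.55672e-27
  π_D·p_D = 0.08 × 1.08527e-11 = 8.68219e-13
Normaliser: 0.2322 + 0.00760684 + 6.55672e-27 + 8.68219e-13 = 0.239807
Responsibility of Type B: 0.00760684 / 0.239807 ≈ 0.032

0.032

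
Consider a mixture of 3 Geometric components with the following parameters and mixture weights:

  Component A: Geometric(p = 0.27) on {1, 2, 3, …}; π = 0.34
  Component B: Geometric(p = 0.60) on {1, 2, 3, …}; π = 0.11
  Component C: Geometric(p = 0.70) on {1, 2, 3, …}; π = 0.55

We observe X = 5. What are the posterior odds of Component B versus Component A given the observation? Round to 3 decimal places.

0.065

Posterior odds = (π_i f_i(x)) / (π_j f_j(x)); the normalising sum cancels.
Evaluate each component's likelihood at the observed value:
  f_A = 0.0766753
  f_B = 0.01536
  f_C = 0.00567
Odds = (0.11/0.34) × (0.01536/0.0766753) = 0.323529 × 0.200325 ≈ 0.065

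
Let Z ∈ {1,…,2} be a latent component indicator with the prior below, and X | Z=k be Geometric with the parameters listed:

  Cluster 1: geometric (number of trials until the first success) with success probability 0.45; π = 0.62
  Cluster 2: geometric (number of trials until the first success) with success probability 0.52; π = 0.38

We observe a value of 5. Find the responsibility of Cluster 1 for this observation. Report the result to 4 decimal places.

Apply Bayes' rule: the posterior for each component is proportional to its prior times its likelihood at x.
Component likelihoods at x = 5:
  f_1 = 0.0411778
  f_2 = 0.0276038
Unnormalised posteriors:
  π_1·f_1 = 0.62 × 0.0411778 = 0.0255302
  π_2·f_2 = 0.38 × 0.0276038 = 0.0104894
Sum: 0.0255302 + 0.0104894 = 0.0360197
Responsibility of Cluster 1: 0.0255302 / 0.0360197 ≈ 0.7088

0.7088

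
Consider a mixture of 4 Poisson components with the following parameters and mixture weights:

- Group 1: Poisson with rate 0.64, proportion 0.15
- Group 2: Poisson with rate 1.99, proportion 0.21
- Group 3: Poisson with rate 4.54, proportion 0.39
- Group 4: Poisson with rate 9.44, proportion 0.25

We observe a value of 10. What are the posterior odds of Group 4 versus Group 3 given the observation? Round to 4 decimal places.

7.2110

Posterior odds = (P(Z=i) f_i(x)) / (P(Z=j) f_j(x)); the normalising sum cancels.
Poisson probabilities:
  f_1 = 1.67528e-09
  f_2 = 3.66878e-05
  f_3 = 0.010942
  f_4 = 0.123088
0.0307721 / 0.0042674 ≈ 7.2110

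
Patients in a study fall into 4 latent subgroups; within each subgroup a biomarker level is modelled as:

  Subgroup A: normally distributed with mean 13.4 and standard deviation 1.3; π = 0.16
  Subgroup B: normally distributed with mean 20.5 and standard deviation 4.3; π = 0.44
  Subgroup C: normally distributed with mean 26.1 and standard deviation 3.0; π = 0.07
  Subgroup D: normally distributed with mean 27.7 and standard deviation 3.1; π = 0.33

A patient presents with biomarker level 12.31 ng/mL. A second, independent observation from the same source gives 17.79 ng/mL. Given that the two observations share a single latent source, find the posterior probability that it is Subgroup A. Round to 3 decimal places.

Posterior ∝ prior × likelihood, so P(k | x) ∝ w_k f_k(x); normalise over all components.
Since both observations come from the same component, the likelihood for component k is f_k(x₁)·f_k(x₂).
  L_A = [(1/(1.3·√(2π)))·exp(−(12.31−13.4)²/(2·1.3²)) = 0.306879·exp(-0.35151) = 0.215928] × [0.00102495] = 0.000221316
  L_B = [(1/(4.3·√(2π)))·exp(−(12.31−20.5)²/(2·4.3²)) = 0.092777·exp(-1.81385) = 0.0151251] × [0.0760663] = 0.00115051
  L_C = [(1/(3.0·√(2π)))·exp(−(12.31−26.1)²/(2·3.0²)) = 0.132981·exp(-10.56467) = 3.4325e-06] × [0.0028684] = 9.84577e-09
  L_D = [(1/(3.1·√(2π)))·exp(−(12.31−27.7)²/(2·3.1²)) = 0.128691·exp(-12.32321) = 5.7233e-07] × [0.000777036] = 4.44721e-10
Multiply by the mixture weights:
  w_A·L_A = 0.16 × 0.000221316 = 3.54106e-05
  w_B·L_B = 0.44 × 0.00115051 = 0.000506224
  w_C·L_C = 0.07 × 9.84577e-09 = 6.89204e-10
  w_D·L_D = 0.33 × 4.44721e-10 = 1.46758e-10
Denominator: 3.54106e-05 + 0.000506224 + 6.89204e-10 + 1.46758e-10 = 0.000541635
Responsibility of Subgroup A: 3.54106e-05 / 0.000541635 ≈ 0.065

0.065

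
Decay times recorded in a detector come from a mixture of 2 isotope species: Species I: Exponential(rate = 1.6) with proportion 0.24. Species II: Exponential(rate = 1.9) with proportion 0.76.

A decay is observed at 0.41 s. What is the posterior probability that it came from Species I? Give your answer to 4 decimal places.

0.2312

The responsibility of component k is w_k f_k(x) divided by Σ_j w_j f_j(x).
Evaluate each component's likelihood at the observed value:
  p_I = 1.6·e^(−1.6·0.41) = 1.6·e^(−0.6560) = 0.830277
  p_II = 1.9·e^(−1.9·0.41) = 1.9·e^(−0.7790) = 0.871843
Unnormalised posteriors:
  w_I·p_I = 0.24 × 0.830277 = 0.199266
  w_II·p_II = 0.76 × 0.871843 = 0.662601
Sum: 0.199266 + 0.662601 = 0.861867
P(Species I | the observation) ≈ 0.2312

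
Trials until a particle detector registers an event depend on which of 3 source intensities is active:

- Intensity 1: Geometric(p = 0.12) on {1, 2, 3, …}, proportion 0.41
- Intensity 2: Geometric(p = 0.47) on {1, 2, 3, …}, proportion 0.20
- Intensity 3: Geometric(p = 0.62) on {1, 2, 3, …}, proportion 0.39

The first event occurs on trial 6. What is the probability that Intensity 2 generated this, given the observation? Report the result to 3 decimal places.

The responsibility of component k is P(Z=k) f_k(x) divided by Σ_j P(Z=j) f_j(x).
Evaluate each component's likelihood at the observed value:
  f_1 = 0.0633278
  f_2 = 0.0196552
  f_3 = 0.00491258
Weight by the priors:
  P(Z=1)·f_1 = 0.41 × 0.0633278 = 0.0259644
  P(Z=2)·f_2 = 0.20 × 0.0196552 = 0.00393104
  P(Z=3)·f_3 = 0.39 × 0.00491258 = 0.00191591
Sum: 0.0259644 + 0.00393104 + 0.00191591 = 0.0318114
P(Intensity 2 | x) ≈ 0.124

0.124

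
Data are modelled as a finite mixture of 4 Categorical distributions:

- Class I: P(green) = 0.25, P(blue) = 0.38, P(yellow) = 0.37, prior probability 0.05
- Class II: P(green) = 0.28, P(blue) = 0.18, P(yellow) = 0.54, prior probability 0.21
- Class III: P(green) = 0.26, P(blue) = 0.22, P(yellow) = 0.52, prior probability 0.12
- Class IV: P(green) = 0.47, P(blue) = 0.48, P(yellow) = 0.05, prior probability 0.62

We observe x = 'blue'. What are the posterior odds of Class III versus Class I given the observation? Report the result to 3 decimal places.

Only the two components matter; the odds are (w_i f_i(x)) / (w_j f_j(x)).
Component likelihoods at x = 'blue':
  p_I = P(blue | comp) = 0.38
  p_II = P(blue | comp) = 0.18
  p_III = P(blue | comp) = 0.22
  p_IV = P(blue | comp) = 0.48
Odds = (0.12/0.05) × (0.22/0.38) = 2.4 × 0.578947 ≈ 1.389

1.389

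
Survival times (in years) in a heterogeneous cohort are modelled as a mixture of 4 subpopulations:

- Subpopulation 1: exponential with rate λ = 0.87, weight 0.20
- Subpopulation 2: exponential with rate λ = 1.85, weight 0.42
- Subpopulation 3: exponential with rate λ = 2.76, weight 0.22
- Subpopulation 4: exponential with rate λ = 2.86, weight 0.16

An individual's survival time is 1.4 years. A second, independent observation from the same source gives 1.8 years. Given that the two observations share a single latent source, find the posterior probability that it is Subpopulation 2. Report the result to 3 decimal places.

Posterior ∝ prior × likelihood, so P(k | x) ∝ w_k f_k(x); normalise over all components.
Since both observations come from the same component, the likelihood for component k is f_k(x₁)·f_k(x₂).
  f_1 = [0.87·e^(−0.87·1.4) = 0.87·e^(−1.2180) = 0.257364] × [0.181725] = 0.0467695
  f_2 = [1.85·e^(−1.85·1.4) = 1.85·e^(−2.5900) = 0.138787] × [0.0662172] = 0.0091901
  f_3 = [2.76·e^(−2.76·1.4) = 2.76·e^(−3.8640) = 0.0579156] × [0.0192015] = 0.00111206
  f_4 = [2.86·e^(−2.86·1.4) = 2.86·e^(−4.0040) = 0.0521736] × [0.0166195] = 0.0008671
Prior × likelihood for each component:
  w_1·f_1 = 0.20 × 0.0467695 = 0.0093539
  w_2·f_2 = 0.42 × 0.0091901 = 0.00385984
  w_3·f_3 = 0.22 × 0.00111206 = 0.000244654
  w_4·f_4 = 0.16 × 0.0008671 = 0.000138736
Denominator: 0.0093539 + 0.00385984 + 0.000244654 + 0.000138736 = 0.0135971
So the posterior for Subpopulation 2 is 0.00385984 / 0.0135971 ≈ 0.284.

0.284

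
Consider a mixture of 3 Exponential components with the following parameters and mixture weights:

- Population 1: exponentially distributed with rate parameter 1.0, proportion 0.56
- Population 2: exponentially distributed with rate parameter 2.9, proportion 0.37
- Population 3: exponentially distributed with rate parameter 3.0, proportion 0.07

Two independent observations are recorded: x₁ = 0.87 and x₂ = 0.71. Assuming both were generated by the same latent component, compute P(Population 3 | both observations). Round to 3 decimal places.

0.036

Apply Bayes' rule: the posterior for each component is proportional to its prior times its likelihood at x.
Since both observations come from the same component, the likelihood for component k is f_k(x₁)·f_k(x₂).
  p_1 = [1.0·e^(−1.0·0.87) = 1.0·e^(−0.8700) = 0.418952] × [0.491644] = 0.205975
  p_2 = [2.9·e^(−2.9·0.87) = 2.9·e^(−2.5230) = 0.232634] × [0.369986] = 0.0860714
  p_3 = [3.0·e^(−3.0·0.87) = 3.0·e^(−2.6100) = 0.220604] × [0.356512] = 0.0786478
Prior × likelihood for each component:
  w_1·p_1 = 0.56 × 0.205975 = 0.115346
  w_2·p_2 = 0.37 × 0.0860714 = 0.0318464
  w_3·p_3 = 0.07 × 0.0786478 = 0.00550535
Marginal: 0.115346 + 0.0318464 + 0.00550535 = 0.152698
So the posterior for Population 3 is 0.00550535 / 0.152698 ≈ 0.036.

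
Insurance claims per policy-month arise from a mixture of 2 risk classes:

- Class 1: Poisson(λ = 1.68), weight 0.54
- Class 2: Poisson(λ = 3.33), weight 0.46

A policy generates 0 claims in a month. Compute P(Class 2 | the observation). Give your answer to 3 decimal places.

0.141

The responsibility of component k is π_k f_k(x) divided by Σ_j π_j f_j(x).
Poisson probabilities:
  L_1 = 0.186374
  L_2 = 0.0357931
Unnormalised posteriors:
  π_1·L_1 = 0.54 × 0.186374 = 0.100642
  π_2·L_2 = 0.46 × 0.0357931 = 0.0164648
Denominator: 0.100642 + 0.0164648 = 0.117107
P(Class 2 | 0 claims) = 0.0164648 / 0.117107 ≈ 0.141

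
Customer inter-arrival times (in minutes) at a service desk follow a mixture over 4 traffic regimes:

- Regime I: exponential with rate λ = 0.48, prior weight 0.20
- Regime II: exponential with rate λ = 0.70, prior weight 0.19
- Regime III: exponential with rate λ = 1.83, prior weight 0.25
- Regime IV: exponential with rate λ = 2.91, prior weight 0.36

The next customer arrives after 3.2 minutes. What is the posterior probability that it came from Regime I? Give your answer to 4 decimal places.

0.5704

Posterior ∝ prior × likelihood, so P(k | x) ∝ π_k f_k(x); normalise over all components.
Evaluate each component's likelihood at the observed value:
  L_I = 0.48·e^(−0.48·3.2) = 0.48·e^(−1.5360) = 0.103315
  L_II = 0.70·e^(−0.70·3.2) = 0.70·e^(−2.2400) = 0.074521
  L_III = 1.83·e^(−1.83·3.2) = 1.83·e^(−5.8560) = 0.00523869
  L_IV = 2.91·e^(−2.91·3.2) = 2.91·e^(−9.3120) = 0.000262871
Weight by the priors:
  π_I·L_I = 0.20 × 0.103315 = 0.0206631
  π_II·L_II = 0.19 × 0.074521 = 0.014159
  π_III·L_III = 0.25 × 0.00523869 = 0.00130967
  π_IV·L_IV = 0.36 × 0.000262871 = 9.46336e-05
Normaliser: 0.0206631 + 0.014159 + 0.00130967 + 9.46336e-05 = 0.0362264
P(Regime I | 3.2 minutes) ≈ 0.5704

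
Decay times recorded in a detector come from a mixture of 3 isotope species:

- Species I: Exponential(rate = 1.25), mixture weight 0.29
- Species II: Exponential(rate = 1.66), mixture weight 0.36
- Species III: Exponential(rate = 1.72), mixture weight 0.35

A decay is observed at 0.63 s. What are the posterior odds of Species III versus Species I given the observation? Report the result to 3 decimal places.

1.235

Since P(k|x) ∝ w_k f_k(x), the posterior odds are w_i f_i(x) / (w_j f_j(x)).
Evaluate each component's likelihood at the observed value:
  f_I = 0.568726
  f_II = 0.583342
  f_III = 0.582005
0.203702 / 0.164931 ≈ 1.235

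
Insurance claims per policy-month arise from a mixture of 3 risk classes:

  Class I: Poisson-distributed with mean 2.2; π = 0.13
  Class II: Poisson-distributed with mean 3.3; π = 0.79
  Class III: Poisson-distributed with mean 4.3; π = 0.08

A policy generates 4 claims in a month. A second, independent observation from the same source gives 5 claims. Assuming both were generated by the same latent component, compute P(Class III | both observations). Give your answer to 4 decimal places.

0.1250

Posterior ∝ prior × likelihood, so P(k | x) ∝ P(Z=k) f_k(x); normalise over all components.
Since both observations come from the same component, the likelihood for component k is f_k(x₁)·f_k(x₂).
  f_I = [e^(−2.2)·2.2^4/4! = 0.108151] × [0.0475866] = 0.00514655
  f_II = [e^(−3.3)·3.3^4/4! = 0.182252] × [0.120286] = 0.0219225
  f_III = [e^(−4.3)·4.3^4/4! = 0.193284] × [0.166224] = 0.0321285
Unnormalised posteriors:
  P(Z=I)·f_I = 0.13 × 0.00514655 = 0.000669051
  P(Z=II)·f_II = 0.79 × 0.0219225 = 0.0173187
  P(Z=III)·f_III = 0.08 × 0.0321285 = 0.00257028
Normaliser: 0.000669051 + 0.0173187 + 0.00257028 = 0.0205581
So the posterior for Class III is 0.00257028 / 0.0205581 ≈ 0.1250.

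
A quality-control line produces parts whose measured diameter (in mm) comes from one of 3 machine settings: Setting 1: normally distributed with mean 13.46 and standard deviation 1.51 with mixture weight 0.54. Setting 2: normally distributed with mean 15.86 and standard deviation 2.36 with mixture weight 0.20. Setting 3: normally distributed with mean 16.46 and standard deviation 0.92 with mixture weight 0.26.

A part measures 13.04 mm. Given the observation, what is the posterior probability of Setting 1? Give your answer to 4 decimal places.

Apply Bayes' rule: the posterior for each component is proportional to its prior times its likelihood at x.
Evaluate each component's likelihood at the observed value:
  p_1 = 0.254175
  p_2 = 0.0827848
  p_3 = 0.000432877
Prior × likelihood for each component:
  π_1·p_1 = 0.54 × 0.254175 = 0.137255
  π_2·p_2 = 0.20 × 0.0827848 = 0.016557
  π_3·p_3 = 0.26 × 0.000432877 = 0.000112548
Sum: 0.137255 + 0.016557 + 0.000112548 = 0.153924
P(Setting 1 | 13.04 mm) = 0.137255 / 0.153924 ≈ 0.8917

0.8917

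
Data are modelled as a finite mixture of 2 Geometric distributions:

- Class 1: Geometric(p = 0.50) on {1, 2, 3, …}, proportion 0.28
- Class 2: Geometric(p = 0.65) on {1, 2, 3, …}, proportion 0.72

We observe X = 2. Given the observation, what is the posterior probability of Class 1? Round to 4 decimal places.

Apply Bayes' rule: the posterior for each component is proportional to its prior times its likelihood at x.
Evaluate each component's likelihood at the observed value:
  f_1 = 0.50·(1−0.50)^1 = 0.50·0.5 = 0.25
  f_2 = 0.65·(1−0.65)^1 = 0.65·0.35 = 0.2275
Unnormalised posteriors:
  π_1·f_1 = 0.28 × 0.25 = 0.07
  π_2·f_2 = 0.72 × 0.2275 = 0.1638
Denominator: 0.07 + 0.1638 = 0.2338
P(Class 1 | x) = 0.07 / 0.2338 ≈ 0.2994

0.2994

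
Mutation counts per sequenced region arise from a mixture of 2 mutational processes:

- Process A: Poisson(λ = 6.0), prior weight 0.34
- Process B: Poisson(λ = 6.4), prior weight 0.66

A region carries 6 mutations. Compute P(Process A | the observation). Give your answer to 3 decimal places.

Posterior ∝ prior × likelihood, so P(k | x) ∝ w_k f_k(x); normalise over all components.
Evaluate each component's likelihood at the observed value:
  f_A = e^(−6.0)·6.0^6/6! = 0.160623
  f_B = e^(−6.4)·6.4^6/6! = 0.158585
Prior × likelihood for each component:
  w_A·f_A = 0.34 × 0.160623 = 0.0546119
  w_B·f_B = 0.66 × 0.158585 = 0.104666
Denominator: 0.0546119 + 0.104666 = 0.159278
So the posterior for Process A is 0.0546119 / 0.159278 ≈ 0.343.

0.343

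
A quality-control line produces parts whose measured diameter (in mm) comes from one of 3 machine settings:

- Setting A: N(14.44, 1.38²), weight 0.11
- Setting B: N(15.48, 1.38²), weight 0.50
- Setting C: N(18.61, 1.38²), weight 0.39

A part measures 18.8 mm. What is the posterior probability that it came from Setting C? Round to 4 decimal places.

0.9315

Posterior ∝ prior × likelihood, so P(k | x) ∝ w_k f_k(x); normalise over all components.
Normal densities:
  p_A = (1/(1.38·√(2π)))·exp(−(18.8−14.44)²/(2·1.38²)) = 0.289089·exp(-4.99097) = 0.00196554
  p_B = (1/(1.38·√(2π)))·exp(−(18.8−15.48)²/(2·1.38²)) = 0.289089·exp(-2.89393) = 0.0160034
  p_C = (1/(1.38·√(2π)))·exp(−(18.8−18.61)²/(2·1.38²)) = 0.289089·exp(-0.00948) = 0.286362
Unnormalised posteriors:
  w_A·p_A = 0.11 × 0.00196554 = 0.000216209
  w_B·p_B = 0.50 × 0.0160034 = 0.00800172
  w_C·p_C = 0.39 × 0.286362 = 0.111681
Normaliser: 0.000216209 + 0.00800172 + 0.111681 = 0.119899
P(Setting C | data) = 0.111681 / 0.119899 ≈ 0.9315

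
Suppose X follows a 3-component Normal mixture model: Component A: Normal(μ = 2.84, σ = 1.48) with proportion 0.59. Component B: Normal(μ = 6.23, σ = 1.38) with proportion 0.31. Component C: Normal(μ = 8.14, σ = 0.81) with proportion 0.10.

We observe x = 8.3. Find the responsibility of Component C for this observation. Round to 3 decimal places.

0.623

By Bayes' theorem, P(k | x) = π_k f_k(x) / Σ_j π_j f_j(x).
Evaluate each component's likelihood at the observed value:
  p_A = 0.000298709
  p_B = 0.0938533
  p_C = 0.483006
Prior × likelihood for each component:
  π_A·p_A = 0.59 × 0.000298709 = 0.000176239
  π_B·p_B = 0.31 × 0.0938533 = 0.0290945
  π_C·p_C = 0.10 × 0.483006 = 0.0483006
Denominator: 0.000176239 + 0.0290945 + 0.0483006 = 0.0775713
So the posterior for Component C is 0.0483006 / 0.0775713 ≈ 0.623.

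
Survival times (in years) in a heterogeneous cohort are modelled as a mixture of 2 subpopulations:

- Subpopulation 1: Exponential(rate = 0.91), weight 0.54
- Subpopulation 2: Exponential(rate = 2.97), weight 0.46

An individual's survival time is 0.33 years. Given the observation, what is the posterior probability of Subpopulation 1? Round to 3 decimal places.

P(component k | x) = P(Z=k)·f_k(x) / marginal(x), where marginal(x) = Σ_j P(Z=j)·f_j(x).
Component likelihoods at x = 0.33 years:
  f_1 = 0.91·e^(−0.91·0.33) = 0.91·e^(−0.3003) = 0.673942
  f_2 = 2.97·e^(−2.97·0.33) = 2.97·e^(−0.9801) = 1.11456
Prior × likelihood for each component:
  P(Z=1)·f_1 = 0.54 × 0.673942 = 0.363929
  P(Z=2)·f_2 = 0.46 × 1.11456 = 0.512699
Normaliser: 0.363929 + 0.512699 = 0.876628
P(Subpopulation 1 | x) = 0.363929 / 0.876628 ≈ 0.415

0.415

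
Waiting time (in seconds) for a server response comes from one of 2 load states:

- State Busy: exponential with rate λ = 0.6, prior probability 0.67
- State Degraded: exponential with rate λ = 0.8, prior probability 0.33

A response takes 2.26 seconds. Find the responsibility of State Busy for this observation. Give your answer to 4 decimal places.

Posterior ∝ prior × likelihood, so P(k | x) ∝ P(Z=k) f_k(x); normalise over all components.
Evaluate each component's likelihood at the observed value:
  f_Busy = 0.6·e^(−0.6·2.26) = 0.6·e^(−1.3560) = 0.154614
  f_Degraded = 0.8·e^(−0.8·2.26) = 0.8·e^(−1.8080) = 0.131185
Weight by the priors:
  P(Z=Busy)·f_Busy = 0.67 × 0.154614 = 0.103591
  P(Z=Degraded)·f_Degraded = 0.33 × 0.131185 = 0.0432912
Sum: 0.103591 + 0.0432912 = 0.146882
Responsibility of State Busy: 0.103591 / 0.146882 ≈ 0.7053

0.7053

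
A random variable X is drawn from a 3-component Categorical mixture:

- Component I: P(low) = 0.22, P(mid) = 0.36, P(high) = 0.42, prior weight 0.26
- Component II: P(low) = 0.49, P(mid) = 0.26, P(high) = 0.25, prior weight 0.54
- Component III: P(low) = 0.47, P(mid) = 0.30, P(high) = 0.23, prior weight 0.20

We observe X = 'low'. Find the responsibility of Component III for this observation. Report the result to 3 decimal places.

P(component k | x) = π_k·f_k(x) / marginal(x), where marginal(x) = Σ_j π_j·f_j(x).
Evaluate each component's likelihood at the observed value:
  f_I = P(low | comp) = 0.22
  f_II = P(low | comp) = 0.49
  f_III = P(low | comp) = 0.47
Multiply by the mixture weights:
  π_I·f_I = 0.26 × 0.22 = 0.0572
  π_II·f_II = 0.54 × 0.49 = 0.2646
  π_III·f_III = 0.20 × 0.47 = 0.094
Marginal: 0.0572 + 0.2646 + 0.094 = 0.4158
P(Component III | data) = 0.094 / 0.4158 ≈ 0.226

0.226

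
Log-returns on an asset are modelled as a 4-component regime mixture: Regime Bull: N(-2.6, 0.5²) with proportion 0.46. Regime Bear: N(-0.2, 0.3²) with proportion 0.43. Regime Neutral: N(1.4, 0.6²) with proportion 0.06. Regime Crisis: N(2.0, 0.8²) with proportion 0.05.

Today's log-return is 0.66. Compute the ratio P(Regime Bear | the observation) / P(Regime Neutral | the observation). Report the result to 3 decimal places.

Posterior odds = (w_i f_i(x)) / (w_j f_j(x)); the normalising sum cancels.
Normal densities:
  L_Bull = (1/(0.5·√(2π)))·exp(−(0.66−-2.6)²/(2·0.5²)) = 0.797885·exp(-21.25520) = 4.68731e-10
  L_Bear = (1/(0.3·√(2π)))·exp(−(0.66−-0.2)²/(2·0.3²)) = 1.329808·exp(-4.10889) = 0.0218434
  L_Neutral = (1/(0.6·√(2π)))·exp(−(0.66−1.4)²/(2·0.6²)) = 0.664904·exp(-0.76056) = 0.31078
  L_Crisis = (1/(0.8·√(2π)))·exp(−(0.66−2.0)²/(2·0.8²)) = 0.498678·exp(-1.40281) = 0.122627
Odds = (0.43/0.06) × (0.0218434/0.31078) = 7.16667 × 0.0702858 ≈ 0.504

0.504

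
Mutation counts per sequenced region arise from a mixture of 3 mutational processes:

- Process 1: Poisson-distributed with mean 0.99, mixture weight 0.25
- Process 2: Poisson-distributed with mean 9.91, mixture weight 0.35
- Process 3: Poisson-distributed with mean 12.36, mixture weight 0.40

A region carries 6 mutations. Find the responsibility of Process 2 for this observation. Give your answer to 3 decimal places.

By Bayes' theorem, P(k | x) = w_k f_k(x) / Σ_j w_j f_j(x).
Poisson probabilities:
  p_1 = 0.000485878
  p_2 = 0.0653508
  p_3 = 0.0212275
Prior × likelihood for each component:
  w_1·p_1 = 0.25 × 0.000485878 = 0.000121469
  w_2·p_2 = 0.35 × 0.0653508 = 0.0228728
  w_3·p_3 = 0.40 × 0.0212275 = 0.00849099
Marginal: 0.000121469 + 0.0228728 + 0.00849099 = 0.0314853
So the posterior for Process 2 is 0.0228728 / 0.0314853 ≈ 0.726.

0.726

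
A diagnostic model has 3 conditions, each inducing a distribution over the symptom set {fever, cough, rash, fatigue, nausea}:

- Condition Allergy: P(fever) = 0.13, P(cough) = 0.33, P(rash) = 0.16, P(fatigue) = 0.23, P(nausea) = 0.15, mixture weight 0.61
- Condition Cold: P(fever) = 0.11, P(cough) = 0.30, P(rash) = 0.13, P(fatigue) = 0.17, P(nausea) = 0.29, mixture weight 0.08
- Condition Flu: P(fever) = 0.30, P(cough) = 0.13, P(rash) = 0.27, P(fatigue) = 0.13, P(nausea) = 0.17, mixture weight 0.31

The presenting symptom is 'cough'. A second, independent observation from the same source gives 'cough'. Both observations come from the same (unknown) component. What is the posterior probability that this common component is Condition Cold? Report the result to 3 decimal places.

The responsibility of component k is w_k f_k(x) divided by Σ_j w_j f_j(x).
Since both observations come from the same component, the likelihood for component k is f_k(x₁)·f_k(x₂).
  f_Allergy = [P(cough | comp) = 0.33] × [0.33] = 0.1089
  f_Cold = [P(cough | comp) = 0.30] × [0.3] = 0.09
  f_Flu = [P(cough | comp) = 0.13] × [0.13] = 0.0169
Unnormalised posteriors:
  w_Allergy·f_Allergy = 0.61 × 0.1089 = 0.066429
  w_Cold·f_Cold = 0.08 × 0.09 = 0.0072
  w_Flu·f_Flu = 0.31 × 0.0169 = 0.005239
Evidence: 0.066429 + 0.0072 + 0.005239 = 0.078868
P(Condition Cold | data) = 0.0072 / 0.078868 ≈ 0.091

0.091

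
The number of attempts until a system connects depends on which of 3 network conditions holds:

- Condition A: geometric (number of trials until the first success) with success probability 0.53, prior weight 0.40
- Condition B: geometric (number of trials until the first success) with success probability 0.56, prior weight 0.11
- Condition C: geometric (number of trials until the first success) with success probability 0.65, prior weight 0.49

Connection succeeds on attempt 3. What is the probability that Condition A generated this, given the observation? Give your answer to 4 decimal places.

0.4790

Posterior ∝ prior × likelihood, so P(k | x) ∝ P(Z=k) f_k(x); normalise over all components.
Geometric probabilities:
  f_A = 0.53·(1−0.53)^2 = 0.53·0.2209 = 0.117077
  f_B = 0.56·(1−0.56)^2 = 0.56·0.1936 = 0.108416
  f_C = 0.65·(1−0.65)^2 = 0.65·0.1225 = 0.079625
Prior × likelihood for each component:
  P(Z=A)·f_A = 0.40 × 0.117077 = 0.0468308
  P(Z=B)·f_B = 0.11 × 0.108416 = 0.0119258
  P(Z=C)·f_C = 0.49 × 0.079625 = 0.0390162
Marginal: 0.0468308 + 0.0119258 + 0.0390162 = 0.0977728
Responsibility of Condition A: 0.0468308 / 0.0977728 ≈ 0.4790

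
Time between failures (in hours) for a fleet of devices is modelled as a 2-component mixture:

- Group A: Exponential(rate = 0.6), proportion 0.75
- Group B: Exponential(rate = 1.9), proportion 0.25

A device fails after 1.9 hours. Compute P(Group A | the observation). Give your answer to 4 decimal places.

0.9180

P(component k | x) = P(Z=k)·f_k(x) / marginal(x), where marginal(x) = Σ_j P(Z=j)·f_j(x).
Evaluate each component's likelihood at the observed value:
  f_A = 0.191891
  f_B = 0.0513985
Prior × likelihood for each component:
  P(Z=A)·f_A = 0.75 × 0.191891 = 0.143919
  P(Z=B)·f_B = 0.25 × 0.0513985 = 0.0128496
Marginal: 0.143919 + 0.0128496 = 0.156768
Responsibility of Group A: 0.143919 / 0.156768 ≈ 0.9180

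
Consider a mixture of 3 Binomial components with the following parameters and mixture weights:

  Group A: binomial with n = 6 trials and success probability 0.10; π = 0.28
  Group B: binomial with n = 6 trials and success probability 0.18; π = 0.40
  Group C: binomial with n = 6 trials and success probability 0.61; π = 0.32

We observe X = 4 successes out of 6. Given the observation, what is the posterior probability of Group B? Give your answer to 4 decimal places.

0.0401

The responsibility of component k is π_k f_k(x) divided by Σ_j π_j f_j(x).
Binomial probabilities:
  f_A = 0.001215
  f_B = 0.0105879
  f_C = 0.315893
Prior × likelihood for each component:
  π_A·f_A = 0.28 × 0.001215 = 0.0003402
  π_B·f_B = 0.40 × 0.0105879 = 0.00423515
  π_C·f_C = 0.32 × 0.315893 = 0.101086
Denominator: 0.0003402 + 0.00423515 + 0.101086 = 0.105661
Responsibility of Group B: 0.00423515 / 0.105661 ≈ 0.0401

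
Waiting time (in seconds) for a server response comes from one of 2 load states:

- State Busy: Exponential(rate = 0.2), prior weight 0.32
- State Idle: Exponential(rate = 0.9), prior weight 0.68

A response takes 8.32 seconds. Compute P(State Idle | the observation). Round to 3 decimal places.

By Bayes' theorem, P(k | x) = π_k f_k(x) / Σ_j π_j f_j(x).
Evaluate each component's likelihood at the observed value:
  f_Busy = 0.2·e^(−0.2·8.32) = 0.2·e^(−1.6640) = 0.037876
  f_Idle = 0.9·e^(−0.9·8.32) = 0.9·e^(−7.4880) = 0.000503785
Multiply by the mixture weights:
  π_Busy·f_Busy = 0.32 × 0.037876 = 0.0121203
  π_Idle·f_Idle = 0.68 × 0.000503785 = 0.000342574
Evidence: 0.0121203 + 0.000342574 = 0.0124629
Responsibility of State Idle: 0.000342574 / 0.0124629 ≈ 0.027

0.027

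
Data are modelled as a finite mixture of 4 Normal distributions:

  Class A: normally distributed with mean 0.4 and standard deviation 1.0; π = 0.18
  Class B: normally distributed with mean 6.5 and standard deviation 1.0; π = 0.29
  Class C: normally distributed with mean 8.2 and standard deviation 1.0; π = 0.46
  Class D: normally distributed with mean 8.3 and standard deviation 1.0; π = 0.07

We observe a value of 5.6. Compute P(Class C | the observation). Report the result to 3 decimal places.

Apply Bayes' rule: the posterior for each component is proportional to its prior times its likelihood at x.
Evaluate each component's likelihood at the observed value:
  f_A = (1/(1.0·√(2π)))·exp(−(5.6−0.4)²/(2·1.0²)) = 0.398942·exp(-13.52000) = 5.36104e-07
  f_B = (1/(1.0·√(2π)))·exp(−(5.6−6.5)²/(2·1.0²)) = 0.398942·exp(-0.40500) = 0.266085
  f_C = (1/(1.0·√(2π)))·exp(−(5.6−8.2)²/(2·1.0²)) = 0.398942·exp(-3.38000) = 0.013583
  f_D = (1/(1.0·√(2π)))·exp(−(5.6−8.3)²/(2·1.0²)) = 0.398942·exp(-3.64500) = 0.0104209
Multiply by the mixture weights:
  π_A·f_A = 0.18 × 5.36104e-07 = 9.64986e-08
  π_B·f_B = 0.29 × 0.266085 = 0.0771647
  π_C·f_C = 0.46 × 0.013583 = 0.00624817
  π_D·f_D = 0.07 × 0.0104209 = 0.000729465
Denominator: 9.64986e-08 + 0.0771647 + 0.00624817 + 0.000729465 = 0.0841425
So the posterior for Class C is 0.00624817 / 0.0841425 ≈ 0.074.

0.074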